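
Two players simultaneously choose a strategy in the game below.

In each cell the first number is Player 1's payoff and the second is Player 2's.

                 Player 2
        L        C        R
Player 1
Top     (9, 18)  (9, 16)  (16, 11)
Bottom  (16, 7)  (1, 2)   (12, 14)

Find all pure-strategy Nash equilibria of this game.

No pure-strategy Nash equilibrium.

For each player, find the best response to each opponent profile; mutual best responses are the pure NE.
Player 1 against L: payoffs 9, 16 → best response Bottom.
Player 1 against C: payoffs 9, 1 → best response Top.
Player 1 against R: payoffs 16, 12 → best response Top.
Player 2 against Top: payoffs 18, 16, 11 → best response L.
Player 2 against Bottom: payoffs 7, 2, 14 → best response R.
No profile is a mutual best response for all players.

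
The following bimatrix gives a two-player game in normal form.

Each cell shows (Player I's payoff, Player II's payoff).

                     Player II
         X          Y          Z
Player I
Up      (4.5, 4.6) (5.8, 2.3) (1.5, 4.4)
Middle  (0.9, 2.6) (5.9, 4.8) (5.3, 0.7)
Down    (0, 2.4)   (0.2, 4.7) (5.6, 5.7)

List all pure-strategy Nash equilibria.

The pure Nash equilibria are (Up, X), (Middle, Y), (Down, Z).

(Up, X): Player I gets 4.5, best alternative 0.9; Player II gets 4.6, best alternative 4.4. No profitable deviation — NE.
(Up, Y): Player I can switch to Middle (5.8 → 5.9). Not NE.
(Up, Z): Player I can switch to Middle (1.5 → 5.3). Not NE.
(Middle, X): Player I can switch to Up (0.9 → 4.5). Not NE.
(Middle, Y): Player I gets 5.9, best alternative 5.8; Player II gets 4.8, best alternative 2.6. No profitable deviation — NE.
(Middle, Z): Player I can switch to Down (5.3 → 5.6). Not NE.
(Down, X): Player I can switch to Up (0 → 4.5). Not NE.
(Down, Y): Player I can switch to Up (0.2 → 5.8). Not NE.
(Down, Z): Player I gets 5.6, best alternative 5.3; Player II gets 5.7, best alternative 4.7. No profitable deviation — NE.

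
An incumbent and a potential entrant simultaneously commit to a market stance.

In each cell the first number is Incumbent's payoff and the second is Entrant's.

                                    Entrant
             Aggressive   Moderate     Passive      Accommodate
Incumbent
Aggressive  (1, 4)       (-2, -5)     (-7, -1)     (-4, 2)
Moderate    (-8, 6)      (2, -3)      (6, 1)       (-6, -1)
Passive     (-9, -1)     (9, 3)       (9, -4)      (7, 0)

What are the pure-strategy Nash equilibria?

(Aggressive, Aggressive): Incumbent gets 1, best alternative -8; Entrant gets 4, best alternative 2. No profitable deviation — NE.
(Aggressive, Moderate): Incumbent can switch to Moderate (-2 → 2). Not NE.
(Aggressive, Passive): Incumbent can switch to Moderate (-7 → 6). Not NE.
(Aggressive, Accommodate): Incumbent can switch to Passive (-4 → 7). Not NE.
(Moderate, Aggressive): Incumbent can switch to Aggressive (-8 → 1). Not NE.
(Moderate, Moderate): Incumbent can switch to Passive (2 → 9). Not NE.
(Moderate, Passive): Incumbent can switch to Passive (6 → 9). Not NE.
(Moderate, Accommodate): Incumbent can switch to Aggressive (-6 → -4). Not NE.
(Passive, Aggressive): Incumbent can switch to Aggressive (-9 → 1). Not NE.
(Passive, Moderate): Incumbent gets 9, best alternative 2; Entrant gets 3, best alternative 0. No profitable deviation — NE.
(Passive, Passive): Entrant can switch to Aggressive (-4 → -1). Not NE.
(Passive, Accommodate): Entrant can switch to Moderate (0 → 3). Not NE.

Pure-strategy Nash equilibria: (Aggressive, Aggressive) and (Passive, Moderate)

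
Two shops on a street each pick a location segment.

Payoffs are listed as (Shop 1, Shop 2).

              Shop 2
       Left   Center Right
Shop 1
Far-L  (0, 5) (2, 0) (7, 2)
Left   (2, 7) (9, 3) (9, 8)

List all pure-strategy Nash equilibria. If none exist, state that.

The unique pure-strategy Nash equilibrium is (Left, Right).

(Far-L, Left): Shop 1 can switch to Left (0 → 2). Not NE.
(Far-L, Center): Shop 1 can switch to Left (2 → 9). Not NE.
(Far-L, Right): Shop 1 can switch to Left (7 → 9). Not NE.
(Left, Left): Shop 2 can switch to Right (7 → 8). Not NE.
(Left, Center): Shop 2 can switch to Left (3 → 7). Not NE.
(Left, Right): Shop 1 gets 9, best alternative 7; Shop 2 gets 8, best alternative 7. No profitable deviation — NE.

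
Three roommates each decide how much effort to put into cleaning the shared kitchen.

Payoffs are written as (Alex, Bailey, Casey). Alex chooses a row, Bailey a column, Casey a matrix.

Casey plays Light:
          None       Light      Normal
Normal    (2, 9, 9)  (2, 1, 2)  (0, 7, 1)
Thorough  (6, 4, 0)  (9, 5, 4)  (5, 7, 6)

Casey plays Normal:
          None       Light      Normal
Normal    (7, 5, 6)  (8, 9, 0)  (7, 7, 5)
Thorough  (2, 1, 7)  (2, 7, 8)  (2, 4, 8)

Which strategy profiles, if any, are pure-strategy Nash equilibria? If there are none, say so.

Alex against (None, Light): payoffs 2, 6 → best response Thorough.
Alex against (None, Normal): payoffs 7, 2 → best response Normal.
Alex against (Light, Light): payoffs 2, 9 → best response Thorough.
Alex against (Light, Normal): payoffs 8, 2 → best response Normal.
Alex against (Normal, Light): payoffs 0, 5 → best response Thorough.
Alex against (Normal, Normal): payoffs 7, 2 → best response Normal.
Bailey against (Normal, Light): payoffs 9, 1, 7 → best response None.
Bailey against (Normal, Normal): payoffs 5, 9, 7 → best response Light.
Bailey against (Thorough, Light): payoffs 4, 5, 7 → best response Normal.
Bailey against (Thorough, Normal): payoffs 1, 7, 4 → best response Light.
Casey against (Normal, None): payoffs 9, 6 → best response Light.
Casey against (Normal, Light): payoffs 2, 0 → best response Light.
Casey against (Normal, Normal): payoffs 1, 5 → best response Normal.
Casey against (Thorough, None): payoffs 0, 7 → best response Normal.
Casey against (Thorough, Light): payoffs 4, 8 → best response Normal.
Casey against (Thorough, Normal): payoffs 6, 8 → best response Normal.
No profile is a mutual best response for all players.

This game has no pure Nash equilibrium.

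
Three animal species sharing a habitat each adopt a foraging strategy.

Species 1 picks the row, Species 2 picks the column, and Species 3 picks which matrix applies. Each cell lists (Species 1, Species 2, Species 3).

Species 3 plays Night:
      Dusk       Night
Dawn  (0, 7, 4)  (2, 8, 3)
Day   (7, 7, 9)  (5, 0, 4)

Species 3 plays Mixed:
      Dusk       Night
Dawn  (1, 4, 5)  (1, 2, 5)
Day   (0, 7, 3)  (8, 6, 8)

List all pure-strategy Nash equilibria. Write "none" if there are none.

Pure-strategy Nash equilibria: (Dawn, Dusk, Mixed) and (Day, Dusk, Night)

Species 1 against (Dusk, Night): payoffs 0, 7 → best response Day.
Species 1 against (Dusk, Mixed): payoffs 1, 0 → best response Dawn.
Species 1 against (Night, Night): payoffs 2, 5 → best response Day.
Species 1 against (Night, Mixed): payoffs 1, 8 → best response Day.
Species 2 against (Dawn, Night): payoffs 7, 8 → best response Night.
Species 2 against (Dawn, Mixed): payoffs 4, 2 → best response Dusk.
Species 2 against (Day, Night): payoffs 7, 0 → best response Dusk.
Species 2 against (Day, Mixed): payoffs 7, 6 → best response Dusk.
Species 3 against (Dawn, Dusk): payoffs 4, 5 → best response Mixed.
Species 3 against (Dawn, Night): payoffs 3, 5 → best response Mixed.
Species 3 against (Day, Dusk): payoffs 9, 3 → best response Night.
Species 3 against (Day, Night): payoffs 4, 8 → best response Mixed.
Mutual best responses: (Dawn, Dusk, Mixed); (Day, Dusk, Night).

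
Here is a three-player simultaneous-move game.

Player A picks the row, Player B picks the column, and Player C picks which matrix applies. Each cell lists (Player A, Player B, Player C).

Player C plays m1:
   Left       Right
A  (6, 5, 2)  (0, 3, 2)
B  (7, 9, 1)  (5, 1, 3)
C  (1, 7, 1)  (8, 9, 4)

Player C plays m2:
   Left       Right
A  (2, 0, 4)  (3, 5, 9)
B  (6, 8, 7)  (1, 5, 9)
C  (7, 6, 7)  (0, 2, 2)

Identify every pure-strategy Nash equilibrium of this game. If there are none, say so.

Pure-strategy Nash equilibria: (A, Right, m2); (C, Left, m2); (C, Right, m1)

Player A against (Left, m1): payoffs 6, 7, 1 → best response B.
Player A against (Left, m2): payoffs 2, 6, 7 → best response C.
Player A against (Right, m1): payoffs 0, 5, 8 → best response C.
Player A against (Right, m2): payoffs 3, 1, 0 → best response A.
Player B against (A, m1): payoffs 5, 3 → best response Left.
Player B against (A, m2): payoffs 0, 5 → best response Right.
Player B against (B, m1): payoffs 9, 1 → best response Left.
Player B against (B, m2): payoffs 8, 5 → best response Left.
Player B against (C, m1): payoffs 7, 9 → best response Right.
Player B against (C, m2): payoffs 6, 2 → best response Left.
Player C against (A, Left): payoffs 2, 4 → best response m2.
Player C against (A, Right): payoffs 2, 9 → best response m2.
Player C against (B, Left): payoffs 1, 7 → best response m2.
Player C against (B, Right): payoffs 3, 9 → best response m2.
Player C against (C, Left): payoffs 1, 7 → best response m2.
Player C against (C, Right): payoffs 4, 2 → best response m1.
Mutual best responses: (A, Right, m2); (C, Left, m2); (C, Right, m1).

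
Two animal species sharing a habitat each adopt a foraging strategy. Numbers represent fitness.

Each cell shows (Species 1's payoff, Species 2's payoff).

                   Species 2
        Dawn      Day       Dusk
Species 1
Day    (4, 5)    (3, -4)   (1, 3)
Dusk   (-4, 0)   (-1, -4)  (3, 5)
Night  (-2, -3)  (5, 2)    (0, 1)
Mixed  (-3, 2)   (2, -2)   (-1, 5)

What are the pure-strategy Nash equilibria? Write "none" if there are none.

(Day, Dawn), (Dusk, Dusk), (Night, Day)

For each strategy profile, look for a profitable unilateral deviation.
(Day, Dawn): Species 1 gets 4, best alternative -2; Species 2 gets 5, best alternative 3. No profitable deviation — NE.
(Day, Day): Species 1 can switch to Night (3 → 5). Not NE.
(Day, Dusk): Species 1 can switch to Dusk (1 → 3). Not NE.
(Dusk, Dawn): Species 1 can switch to Day (-4 → 4). Not NE.
(Dusk, Day): Species 1 can switch to Day (-1 → 3). Not NE.
(Dusk, Dusk): Species 1 gets 3, best alternative 1; Species 2 gets 5, best alternative 0. No profitable deviation — NE.
(Night, Dawn): Species 1 can switch to Day (-2 → 4). Not NE.
(Night, Day): Species 1 gets 5, best alternative 3; Species 2 gets 2, best alternative 1. No profitable deviation — NE.
(Night, Dusk): Species 1 can switch to Day (0 → 1). Not NE.
(The remaining 3 profiles each have a profitable deviation by the same check.)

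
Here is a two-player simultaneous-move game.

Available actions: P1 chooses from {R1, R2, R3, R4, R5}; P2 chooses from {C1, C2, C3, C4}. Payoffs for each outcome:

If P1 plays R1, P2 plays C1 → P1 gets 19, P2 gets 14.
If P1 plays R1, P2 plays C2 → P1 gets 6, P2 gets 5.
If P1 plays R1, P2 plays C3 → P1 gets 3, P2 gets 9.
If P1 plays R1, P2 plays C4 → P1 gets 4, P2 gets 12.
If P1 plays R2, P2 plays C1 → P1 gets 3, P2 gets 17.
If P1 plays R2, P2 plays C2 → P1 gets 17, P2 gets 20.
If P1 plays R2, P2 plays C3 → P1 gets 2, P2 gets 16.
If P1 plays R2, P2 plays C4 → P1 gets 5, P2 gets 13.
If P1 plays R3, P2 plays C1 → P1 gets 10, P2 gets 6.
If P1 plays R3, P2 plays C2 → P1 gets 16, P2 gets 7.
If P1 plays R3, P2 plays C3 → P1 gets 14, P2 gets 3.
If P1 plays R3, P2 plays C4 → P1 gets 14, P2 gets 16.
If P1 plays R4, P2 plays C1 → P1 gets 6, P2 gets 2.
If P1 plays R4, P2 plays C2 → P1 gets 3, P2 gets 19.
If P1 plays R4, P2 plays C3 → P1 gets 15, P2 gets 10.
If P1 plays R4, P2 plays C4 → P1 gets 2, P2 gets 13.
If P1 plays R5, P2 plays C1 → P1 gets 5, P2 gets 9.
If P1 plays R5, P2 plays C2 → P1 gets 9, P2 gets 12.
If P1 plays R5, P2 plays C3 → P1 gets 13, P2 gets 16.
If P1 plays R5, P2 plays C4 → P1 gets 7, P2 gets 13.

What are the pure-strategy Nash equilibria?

(R1, C1) and (R2, C2) and (R3, C4)

P1 against C1: payoffs 19, 3, 10, 6, 5 → best response R1.
P1 against C2: payoffs 6, 17, 16, 3, 9 → best response R2.
P1 against C3: payoffs 3, 2, 14, 15, 13 → best response R4.
P1 against C4: payoffs 4, 5, 14, 2, 7 → best response R3.
P2 against R1: payoffs 14, 5, 9, 12 → best response C1.
P2 against R2: payoffs 17, 20, 16, 13 → best response C2.
P2 against R3: payoffs 6, 7, 3, 16 → best response C4.
P2 against R4: payoffs 2, 19, 10, 13 → best response C2.
P2 against R5: payoffs 9, 12, 16, 13 → best response C3.
Mutual best responses: (R1, C1); (R2, C2); (R3, C4).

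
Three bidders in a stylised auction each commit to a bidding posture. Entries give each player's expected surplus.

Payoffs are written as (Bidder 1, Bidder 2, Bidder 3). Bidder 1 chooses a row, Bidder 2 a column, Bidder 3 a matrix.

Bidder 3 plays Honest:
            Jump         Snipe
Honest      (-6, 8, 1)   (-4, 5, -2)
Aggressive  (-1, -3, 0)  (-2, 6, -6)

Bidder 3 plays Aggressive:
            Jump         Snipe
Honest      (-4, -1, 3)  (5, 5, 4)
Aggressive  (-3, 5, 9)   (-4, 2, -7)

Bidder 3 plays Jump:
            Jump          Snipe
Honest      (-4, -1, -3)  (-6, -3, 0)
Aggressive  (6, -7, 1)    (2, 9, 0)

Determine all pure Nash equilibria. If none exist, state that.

(Honest, Jump, Honest): Bidder 1 can switch to Aggressive (-6 → -1). Not NE.
(Honest, Jump, Aggressive): Bidder 1 can switch to Aggressive (-4 → -3). Not NE.
(Honest, Jump, Jump): Bidder 1 can switch to Aggressive (-4 → 6). Not NE.
(Honest, Snipe, Honest): Bidder 1 can switch to Aggressive (-4 → -2). Not NE.
(Honest, Snipe, Aggressive): Bidder 1 gets 5, best alternative -4; Bidder 2 gets 5, best alternative -1; Bidder 3 gets 4, best alternative 0. No profitable deviation — NE.
(Honest, Snipe, Jump): Bidder 1 can switch to Aggressive (-6 → 2). Not NE.
(Aggressive, Jump, Honest): Bidder 2 can switch to Snipe (-3 → 6). Not NE.
(Aggressive, Jump, Aggressive): Bidder 1 gets -3, best alternative -4; Bidder 2 gets 5, best alternative 2; Bidder 3 gets 9, best alternative 1. No profitable deviation — NE.
(Aggressive, Jump, Jump): Bidder 2 can switch to Snipe (-7 → 9). Not NE.
(Aggressive, Snipe, Honest): Bidder 3 can switch to Jump (-6 → 0). Not NE.
(Aggressive, Snipe, Aggressive): Bidder 1 can switch to Honest (-4 → 5). Not NE.
(Aggressive, Snipe, Jump): Bidder 1 gets 2, best alternative -6; Bidder 2 gets 9, best alternative -7; Bidder 3 gets 0, best alternative -6. No profitable deviation — NE.

Pure-strategy Nash equilibria: (Honest, Snipe, Aggressive); (Aggressive, Jump, Aggressive); (Aggressive, Snipe, Jump)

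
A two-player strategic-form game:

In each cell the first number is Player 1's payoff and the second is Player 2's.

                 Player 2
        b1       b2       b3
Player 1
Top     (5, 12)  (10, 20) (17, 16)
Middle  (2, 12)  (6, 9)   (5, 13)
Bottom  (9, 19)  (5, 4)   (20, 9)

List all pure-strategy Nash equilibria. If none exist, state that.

(Top, b2) and (Bottom, b1)

Player 1 against b1: payoffs 5, 2, 9 → best response Bottom.
Player 1 against b2: payoffs 10, 6, 5 → best response Top.
Player 1 against b3: payoffs 17, 5, 20 → best response Bottom.
Player 2 against Top: payoffs 12, 20, 16 → best response b2.
Player 2 against Middle: payoffs 12, 9, 13 → best response b3.
Player 2 against Bottom: payoffs 19, 4, 9 → best response b1.
Mutual best responses: (Top, b2); (Bottom, b1).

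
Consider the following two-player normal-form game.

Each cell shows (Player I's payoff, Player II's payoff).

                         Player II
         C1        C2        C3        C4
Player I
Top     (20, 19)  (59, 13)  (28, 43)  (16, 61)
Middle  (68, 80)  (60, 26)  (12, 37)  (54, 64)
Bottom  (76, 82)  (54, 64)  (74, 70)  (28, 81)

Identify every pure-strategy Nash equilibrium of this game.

The unique pure-strategy Nash equilibrium is (Bottom, C1).

For each strategy profile, look for a profitable unilateral deviation.
(Top, C1): Player I can switch to Middle (20 → 68). Not NE.
(Top, C2): Player I can switch to Middle (59 → 60). Not NE.
(Top, C3): Player I can switch to Bottom (28 → 74). Not NE.
(Top, C4): Player I can switch to Middle (16 → 54). Not NE.
(Middle, C1): Player I can switch to Bottom (68 → 76). Not NE.
(Middle, C2): Player II can switch to C1 (26 → 80). Not NE.
(Middle, C3): Player I can switch to Top (12 → 28). Not NE.
(Middle, C4): Player II can switch to C1 (64 → 80). Not NE.
(Bottom, C1): Player I gets 76, best alternative 68; Player II gets 82, best alternative 81. No profitable deviation — NE.
(The remaining 3 profiles each have a profitable deviation by the same check.)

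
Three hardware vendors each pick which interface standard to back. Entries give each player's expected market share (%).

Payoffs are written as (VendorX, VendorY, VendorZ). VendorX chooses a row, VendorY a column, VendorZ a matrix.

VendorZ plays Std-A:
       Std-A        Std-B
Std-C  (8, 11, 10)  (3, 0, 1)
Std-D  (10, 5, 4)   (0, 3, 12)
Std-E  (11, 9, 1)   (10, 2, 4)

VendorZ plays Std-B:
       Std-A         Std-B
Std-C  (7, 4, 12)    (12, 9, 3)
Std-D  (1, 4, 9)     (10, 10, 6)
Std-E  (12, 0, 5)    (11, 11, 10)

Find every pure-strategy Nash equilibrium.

VendorX against (Std-A, Std-A): payoffs 8, 10, 11 → best response Std-E.
VendorX against (Std-A, Std-B): payoffs 7, 1, 12 → best response Std-E.
VendorX against (Std-B, Std-A): payoffs 3, 0, 10 → best response Std-E.
VendorX against (Std-B, Std-B): payoffs 12, 10, 11 → best response Std-C.
VendorY against (Std-C, Std-A): payoffs 11, 0 → best response Std-A.
VendorY against (Std-C, Std-B): payoffs 4, 9 → best response Std-B.
VendorY against (Std-D, Std-A): payoffs 5, 3 → best response Std-A.
VendorY against (Std-D, Std-B): payoffs 4, 10 → best response Std-B.
VendorY against (Std-E, Std-A): payoffs 9, 2 → best response Std-A.
VendorY against (Std-E, Std-B): payoffs 0, 11 → best response Std-B.
VendorZ against (Std-C, Std-A): payoffs 10, 12 → best response Std-B.
VendorZ against (Std-C, Std-B): payoffs 1, 3 → best response Std-B.
VendorZ against (Std-D, Std-A): payoffs 4, 9 → best response Std-B.
VendorZ against (Std-D, Std-B): payoffs 12, 6 → best response Std-A.
VendorZ against (Std-E, Std-A): payoffs 1, 5 → best response Std-B.
VendorZ against (Std-E, Std-B): payoffs 4, 10 → best response Std-B.
Mutual best responses: (Std-C, Std-B, Std-B).

Pure NE: (Std-C, Std-B, Std-B)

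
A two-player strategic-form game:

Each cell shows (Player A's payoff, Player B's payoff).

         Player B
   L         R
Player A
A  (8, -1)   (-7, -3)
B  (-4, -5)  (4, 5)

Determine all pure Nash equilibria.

(A, L) and (B, R)

Mark each player's best response to every combination of opponents' strategies; a profile where every player is best-responding is a pure Nash equilibrium.
Player A against L: payoffs 8, -4 → best response A.
Player A against R: payoffs -7, 4 → best response B.
Player B against A: payoffs -1, -3 → best response L.
Player B against B: payoffs -5, 5 → best response R.
Mutual best responses: (A, L); (B, R).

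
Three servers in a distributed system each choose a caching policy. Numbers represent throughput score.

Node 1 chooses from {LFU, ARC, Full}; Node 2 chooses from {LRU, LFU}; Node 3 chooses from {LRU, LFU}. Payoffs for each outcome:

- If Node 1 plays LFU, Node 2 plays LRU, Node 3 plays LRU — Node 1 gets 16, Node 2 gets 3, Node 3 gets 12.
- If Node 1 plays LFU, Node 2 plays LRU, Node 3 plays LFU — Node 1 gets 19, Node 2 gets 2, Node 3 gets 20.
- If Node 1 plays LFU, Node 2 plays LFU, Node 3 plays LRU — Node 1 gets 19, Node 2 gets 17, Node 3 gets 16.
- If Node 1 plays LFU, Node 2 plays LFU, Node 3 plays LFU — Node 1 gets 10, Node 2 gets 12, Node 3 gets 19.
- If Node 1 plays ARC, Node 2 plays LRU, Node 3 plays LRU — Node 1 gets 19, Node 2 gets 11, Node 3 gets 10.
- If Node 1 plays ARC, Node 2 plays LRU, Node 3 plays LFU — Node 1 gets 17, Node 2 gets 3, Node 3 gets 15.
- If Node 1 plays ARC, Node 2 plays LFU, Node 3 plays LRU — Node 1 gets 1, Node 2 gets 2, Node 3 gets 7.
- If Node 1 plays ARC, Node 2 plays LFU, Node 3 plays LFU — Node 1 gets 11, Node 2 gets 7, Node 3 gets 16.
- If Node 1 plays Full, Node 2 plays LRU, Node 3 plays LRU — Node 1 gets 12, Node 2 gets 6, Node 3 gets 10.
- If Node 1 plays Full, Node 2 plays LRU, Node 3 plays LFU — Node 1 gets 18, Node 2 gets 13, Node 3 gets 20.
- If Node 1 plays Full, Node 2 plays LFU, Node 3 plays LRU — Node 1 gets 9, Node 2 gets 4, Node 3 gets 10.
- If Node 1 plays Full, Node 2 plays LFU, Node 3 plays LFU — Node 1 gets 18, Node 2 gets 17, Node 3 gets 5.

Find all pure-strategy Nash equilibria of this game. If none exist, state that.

This game has no pure Nash equilibrium.

(LFU, LRU, LRU): Node 1 can switch to ARC (16 → 19). Not NE.
(LFU, LRU, LFU): Node 2 can switch to LFU (2 → 12). Not NE.
(LFU, LFU, LRU): Node 3 can switch to LFU (16 → 19). Not NE.
(LFU, LFU, LFU): Node 1 can switch to ARC (10 → 11). Not NE.
(ARC, LRU, LRU): Node 3 can switch to LFU (10 → 15). Not NE.
(ARC, LRU, LFU): Node 1 can switch to LFU (17 → 19). Not NE.
(The remaining 6 profiles each have a profitable deviation by the same check.)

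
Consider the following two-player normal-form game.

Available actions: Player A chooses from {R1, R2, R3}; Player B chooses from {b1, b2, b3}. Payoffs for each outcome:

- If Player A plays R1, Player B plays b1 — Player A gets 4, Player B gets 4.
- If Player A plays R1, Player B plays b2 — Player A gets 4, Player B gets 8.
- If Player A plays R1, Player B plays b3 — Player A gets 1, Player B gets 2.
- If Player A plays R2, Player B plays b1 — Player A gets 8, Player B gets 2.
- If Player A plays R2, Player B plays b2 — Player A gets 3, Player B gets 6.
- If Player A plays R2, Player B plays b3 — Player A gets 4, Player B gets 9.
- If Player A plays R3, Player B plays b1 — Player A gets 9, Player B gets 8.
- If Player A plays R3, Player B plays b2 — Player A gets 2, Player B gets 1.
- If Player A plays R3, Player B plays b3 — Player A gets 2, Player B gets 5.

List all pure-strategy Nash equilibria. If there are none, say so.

For each strategy profile, look for a profitable unilateral deviation.
(R1, b1): Player A can switch to R2 (4 → 8). Not NE.
(R1, b2): Player A gets 4, best alternative 3; Player B gets 8, best alternative 4. No profitable deviation — NE.
(R1, b3): Player A can switch to R2 (1 → 4). Not NE.
(R2, b1): Player A can switch to R3 (8 → 9). Not NE.
(R2, b2): Player A can switch to R1 (3 → 4). Not NE.
(R2, b3): Player A gets 4, best alternative 2; Player B gets 9, best alternative 6. No profitable deviation — NE.
(R3, b1): Player A gets 9, best alternative 8; Player B gets 8, best alternative 5. No profitable deviation — NE.
(R3, b2): Player A can switch to R1 (2 → 4). Not NE.
(R3, b3): Player A can switch to R2 (2 → 4). Not NE.

Pure-strategy Nash equilibria: (R1, b2), (R2, b3), (R3, b1)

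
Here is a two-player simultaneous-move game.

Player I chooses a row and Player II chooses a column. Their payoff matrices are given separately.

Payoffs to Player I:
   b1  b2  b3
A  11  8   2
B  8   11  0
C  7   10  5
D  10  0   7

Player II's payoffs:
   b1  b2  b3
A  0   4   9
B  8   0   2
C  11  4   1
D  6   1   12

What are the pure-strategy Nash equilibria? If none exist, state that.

Mark each player's best response to every combination of opponents' strategies; a profile where every player is best-responding is a pure Nash equilibrium.
Player I against b1: payoffs 11, 8, 7, 10 → best response A.
Player I against b2: payoffs 8, 11, 10, 0 → best response B.
Player I against b3: payoffs 2, 0, 5, 7 → best response D.
Player II against A: payoffs 0, 4, 9 → best response b3.
Player II against B: payoffs 8, 0, 2 → best response b1.
Player II against C: payoffs 11, 4, 1 → best response b1.
Player II against D: payoffs 6, 1, 12 → best response b3.
Mutual best responses: (D, b3).

Pure NE: (D, b3)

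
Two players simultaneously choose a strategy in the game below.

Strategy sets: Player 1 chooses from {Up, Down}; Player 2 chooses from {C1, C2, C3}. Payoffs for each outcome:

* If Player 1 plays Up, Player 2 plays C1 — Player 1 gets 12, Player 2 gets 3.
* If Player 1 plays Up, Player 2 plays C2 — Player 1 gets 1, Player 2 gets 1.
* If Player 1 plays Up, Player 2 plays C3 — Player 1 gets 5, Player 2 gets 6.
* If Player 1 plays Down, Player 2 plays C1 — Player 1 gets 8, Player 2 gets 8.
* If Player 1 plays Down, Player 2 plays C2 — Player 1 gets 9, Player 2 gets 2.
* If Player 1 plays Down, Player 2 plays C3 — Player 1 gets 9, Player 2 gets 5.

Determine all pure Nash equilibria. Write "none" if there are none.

There is no pure-strategy Nash equilibrium.

Player 1 against C1: payoffs 12, 8 → best response Up.
Player 1 against C2: payoffs 1, 9 → best response Down.
Player 1 against C3: payoffs 5, 9 → best response Down.
Player 2 against Up: payoffs 3, 1, 6 → best response C3.
Player 2 against Down: payoffs 8, 2, 5 → best response C1.
No profile is a mutual best response for all players.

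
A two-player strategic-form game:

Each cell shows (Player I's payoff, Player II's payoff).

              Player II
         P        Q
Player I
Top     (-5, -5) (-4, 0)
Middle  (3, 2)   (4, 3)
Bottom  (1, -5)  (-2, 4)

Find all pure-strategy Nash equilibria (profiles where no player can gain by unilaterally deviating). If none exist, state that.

The unique pure-strategy Nash equilibrium is (Middle, Q).

Player I against P: payoffs -5, 3, 1 → best response Middle.
Player I against Q: payoffs -4, 4, -2 → best response Middle.
Player II against Top: payoffs -5, 0 → best response Q.
Player II against Middle: payoffs 2, 3 → best response Q.
Player II against Bottom: payoffs -5, 4 → best response Q.
Mutual best responses: (Middle, Q).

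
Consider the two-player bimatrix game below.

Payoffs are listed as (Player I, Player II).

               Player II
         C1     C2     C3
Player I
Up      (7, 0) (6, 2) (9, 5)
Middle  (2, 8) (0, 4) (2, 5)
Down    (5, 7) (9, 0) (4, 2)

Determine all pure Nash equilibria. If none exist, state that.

Pure NE: (Up, C3)

Player I against C1: payoffs 7, 2, 5 → best response Up.
Player I against C2: payoffs 6, 0, 9 → best response Down.
Player I against C3: payoffs 9, 2, 4 → best response Up.
Player II against Up: payoffs 0, 2, 5 → best response C3.
Player II against Middle: payoffs 8, 4, 5 → best response C1.
Player II against Down: payoffs 7, 0, 2 → best response C1.
Mutual best responses: (Up, C3).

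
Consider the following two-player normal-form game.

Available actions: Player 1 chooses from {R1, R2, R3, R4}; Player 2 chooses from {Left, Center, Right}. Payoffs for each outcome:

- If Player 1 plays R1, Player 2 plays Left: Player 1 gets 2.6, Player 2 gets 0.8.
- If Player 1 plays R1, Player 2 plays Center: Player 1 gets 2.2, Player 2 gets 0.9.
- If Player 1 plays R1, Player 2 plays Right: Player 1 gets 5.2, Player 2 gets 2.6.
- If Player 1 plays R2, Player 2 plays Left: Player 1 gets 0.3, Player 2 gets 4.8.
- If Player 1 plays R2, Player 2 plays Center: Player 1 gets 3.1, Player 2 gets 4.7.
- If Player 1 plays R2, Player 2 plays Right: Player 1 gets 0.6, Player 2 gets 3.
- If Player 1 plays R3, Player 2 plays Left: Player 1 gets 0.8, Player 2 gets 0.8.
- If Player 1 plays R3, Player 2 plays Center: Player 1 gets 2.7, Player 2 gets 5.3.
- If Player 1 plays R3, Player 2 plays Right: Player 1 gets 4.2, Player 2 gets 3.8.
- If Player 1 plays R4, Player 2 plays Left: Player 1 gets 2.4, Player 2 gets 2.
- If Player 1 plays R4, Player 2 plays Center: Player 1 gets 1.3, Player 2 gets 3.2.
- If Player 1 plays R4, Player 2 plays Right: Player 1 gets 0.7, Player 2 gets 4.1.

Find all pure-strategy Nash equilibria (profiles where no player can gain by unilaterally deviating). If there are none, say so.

Pure NE: (R1, Right)

For each player, find the best response to each opponent profile; mutual best responses are the pure NE.
Player 1 against Left: payoffs 2.6, 0.3, 0.8, 2.4 → best response R1.
Player 1 against Center: payoffs 2.2, 3.1, 2.7, 1.3 → best response R2.
Player 1 against Right: payoffs 5.2, 0.6, 4.2, 0.7 → best response R1.
Player 2 against R1: payoffs 0.8, 0.9, 2.6 → best response Right.
Player 2 against R2: payoffs 4.8, 4.7, 3 → best response Left.
Player 2 against R3: payoffs 0.8, 5.3, 3.8 → best response Center.
Player 2 against R4: payoffs 2, 3.2, 4.1 → best response Right.
Mutual best responses: (R1, Right).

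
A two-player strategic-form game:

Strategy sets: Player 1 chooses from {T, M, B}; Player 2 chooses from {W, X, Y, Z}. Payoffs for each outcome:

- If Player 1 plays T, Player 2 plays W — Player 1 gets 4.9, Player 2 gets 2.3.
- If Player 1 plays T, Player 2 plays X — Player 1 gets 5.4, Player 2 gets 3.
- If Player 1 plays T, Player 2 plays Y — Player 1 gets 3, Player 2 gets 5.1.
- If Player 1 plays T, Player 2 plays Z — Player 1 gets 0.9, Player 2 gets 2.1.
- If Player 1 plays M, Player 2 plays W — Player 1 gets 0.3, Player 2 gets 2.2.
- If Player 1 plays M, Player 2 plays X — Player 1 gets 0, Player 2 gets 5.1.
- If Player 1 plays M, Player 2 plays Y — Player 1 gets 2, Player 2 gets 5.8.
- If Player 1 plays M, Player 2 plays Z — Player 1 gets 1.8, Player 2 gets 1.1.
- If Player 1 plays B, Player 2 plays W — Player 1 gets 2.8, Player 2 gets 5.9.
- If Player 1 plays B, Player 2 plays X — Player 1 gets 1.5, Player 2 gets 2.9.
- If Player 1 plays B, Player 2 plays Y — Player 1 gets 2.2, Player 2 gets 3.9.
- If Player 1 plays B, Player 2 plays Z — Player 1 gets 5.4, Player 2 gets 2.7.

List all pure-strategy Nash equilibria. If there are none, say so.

(T, Y)

Mark each player's best response to every combination of opponents' strategies; a profile where every player is best-responding is a pure Nash equilibrium.
Player 1 against W: payoffs 4.9, 0.3, 2.8 → best response T.
Player 1 against X: payoffs 5.4, 0, 1.5 → best response T.
Player 1 against Y: payoffs 3, 2, 2.2 → best response T.
Player 1 against Z: payoffs 0.9, 1.8, 5.4 → best response B.
Player 2 against T: payoffs 2.3, 3, 5.1, 2.1 → best response Y.
Player 2 against M: payoffs 2.2, 5.1, 5.8, 1.1 → best response Y.
Player 2 against B: payoffs 5.9, 2.9, 3.9, 2.7 → best response W.
Mutual best responses: (T, Y).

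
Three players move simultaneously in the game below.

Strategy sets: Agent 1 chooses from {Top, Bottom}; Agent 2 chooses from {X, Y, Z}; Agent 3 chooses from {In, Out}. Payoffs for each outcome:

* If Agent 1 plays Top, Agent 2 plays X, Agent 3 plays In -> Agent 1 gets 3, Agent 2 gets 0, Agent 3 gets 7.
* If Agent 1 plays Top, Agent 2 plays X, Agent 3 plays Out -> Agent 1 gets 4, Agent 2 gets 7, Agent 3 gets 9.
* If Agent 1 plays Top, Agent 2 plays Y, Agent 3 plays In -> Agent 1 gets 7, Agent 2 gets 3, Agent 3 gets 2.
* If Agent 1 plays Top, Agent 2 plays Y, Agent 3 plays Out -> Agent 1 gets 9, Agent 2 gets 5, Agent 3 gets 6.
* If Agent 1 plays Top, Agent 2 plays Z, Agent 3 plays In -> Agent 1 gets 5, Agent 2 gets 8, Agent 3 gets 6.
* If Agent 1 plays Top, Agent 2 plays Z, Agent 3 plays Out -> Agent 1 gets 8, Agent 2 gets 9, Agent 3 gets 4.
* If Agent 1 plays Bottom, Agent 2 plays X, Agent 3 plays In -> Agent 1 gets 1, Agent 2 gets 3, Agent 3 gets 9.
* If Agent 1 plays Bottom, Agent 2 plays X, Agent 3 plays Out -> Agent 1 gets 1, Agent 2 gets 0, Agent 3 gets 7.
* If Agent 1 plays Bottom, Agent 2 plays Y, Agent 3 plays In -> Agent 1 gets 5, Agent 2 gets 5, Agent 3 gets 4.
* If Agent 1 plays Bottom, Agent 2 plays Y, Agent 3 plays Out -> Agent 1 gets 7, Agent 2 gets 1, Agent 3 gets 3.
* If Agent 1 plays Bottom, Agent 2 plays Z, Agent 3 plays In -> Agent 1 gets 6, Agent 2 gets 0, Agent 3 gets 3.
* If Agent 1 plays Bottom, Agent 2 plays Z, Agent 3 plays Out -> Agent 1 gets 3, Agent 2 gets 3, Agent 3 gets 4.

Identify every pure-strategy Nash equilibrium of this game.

(Top, X, In): Agent 2 can switch to Y (0 → 3). Not NE.
(Top, X, Out): Agent 2 can switch to Z (7 → 9). Not NE.
(Top, Y, In): Agent 2 can switch to Z (3 → 8). Not NE.
(Top, Y, Out): Agent 2 can switch to X (5 → 7). Not NE.
(Top, Z, In): Agent 1 can switch to Bottom (5 → 6). Not NE.
(Top, Z, Out): Agent 3 can switch to In (4 → 6). Not NE.
(The remaining 6 profiles each have a profitable deviation by the same check.)

none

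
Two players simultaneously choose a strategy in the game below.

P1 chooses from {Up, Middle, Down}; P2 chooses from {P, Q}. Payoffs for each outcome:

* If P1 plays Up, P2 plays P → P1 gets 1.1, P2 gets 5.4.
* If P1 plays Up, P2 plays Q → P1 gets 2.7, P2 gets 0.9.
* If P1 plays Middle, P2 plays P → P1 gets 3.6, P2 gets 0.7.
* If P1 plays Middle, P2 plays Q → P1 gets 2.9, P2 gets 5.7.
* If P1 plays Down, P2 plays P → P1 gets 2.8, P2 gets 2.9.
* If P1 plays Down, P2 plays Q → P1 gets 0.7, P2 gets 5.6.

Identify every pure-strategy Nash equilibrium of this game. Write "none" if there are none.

(Middle, Q)

(Up, P): P1 can switch to Middle (1.1 → 3.6). Not NE.
(Up, Q): P1 can switch to Middle (2.7 → 2.9). Not NE.
(Middle, P): P2 can switch to Q (0.7 → 5.7). Not NE.
(Middle, Q): P1 gets 2.9, best alternative 2.7; P2 gets 5.7, best alternative 0.7. No profitable deviation — NE.
(Down, P): P1 can switch to Middle (2.8 → 3.6). Not NE.
(Down, Q): P1 can switch to Up (0.7 → 2.7). Not NE.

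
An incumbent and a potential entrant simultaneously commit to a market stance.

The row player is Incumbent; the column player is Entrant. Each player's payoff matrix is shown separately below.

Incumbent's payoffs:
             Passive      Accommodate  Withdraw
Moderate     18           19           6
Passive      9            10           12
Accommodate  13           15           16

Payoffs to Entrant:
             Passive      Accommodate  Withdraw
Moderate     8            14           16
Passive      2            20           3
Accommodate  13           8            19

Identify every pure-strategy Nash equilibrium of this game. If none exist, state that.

Incumbent against Passive: payoffs 18, 9, 13 → best response Moderate.
Incumbent against Accommodate: payoffs 19, 10, 15 → best response Moderate.
Incumbent against Withdraw: payoffs 6, 12, 16 → best response Accommodate.
Entrant against Moderate: payoffs 8, 14, 16 → best response Withdraw.
Entrant against Passive: payoffs 2, 20, 3 → best response Accommodate.
Entrant against Accommodate: payoffs 13, 8, 19 → best response Withdraw.
Mutual best responses: (Accommodate, Withdraw).

The unique pure-strategy Nash equilibrium is (Accommodate, Withdraw).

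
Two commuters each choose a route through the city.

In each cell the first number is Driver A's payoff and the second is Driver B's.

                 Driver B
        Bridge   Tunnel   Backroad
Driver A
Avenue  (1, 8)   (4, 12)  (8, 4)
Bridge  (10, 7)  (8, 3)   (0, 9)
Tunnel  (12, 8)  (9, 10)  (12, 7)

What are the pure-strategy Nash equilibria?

The unique pure-strategy Nash equilibrium is (Tunnel, Tunnel).

For each player, find the best response to each opponent profile; mutual best responses are the pure NE.
Driver A against Bridge: payoffs 1, 10, 12 → best response Tunnel.
Driver A against Tunnel: payoffs 4, 8, 9 → best response Tunnel.
Driver A against Backroad: payoffs 8, 0, 12 → best response Tunnel.
Driver B against Avenue: payoffs 8, 12, 4 → best response Tunnel.
Driver B against Bridge: payoffs 7, 3, 9 → best response Backroad.
Driver B against Tunnel: payoffs 8, 10, 7 → best response Tunnel.
Mutual best responses: (Tunnel, Tunnel).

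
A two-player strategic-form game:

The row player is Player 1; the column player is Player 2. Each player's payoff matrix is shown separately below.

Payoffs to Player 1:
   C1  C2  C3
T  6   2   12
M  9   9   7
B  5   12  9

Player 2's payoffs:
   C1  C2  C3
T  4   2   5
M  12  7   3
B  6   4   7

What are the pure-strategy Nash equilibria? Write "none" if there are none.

(T, C3); (M, C1)

Player 1 against C1: payoffs 6, 9, 5 → best response M.
Player 1 against C2: payoffs 2, 9, 12 → best response B.
Player 1 against C3: payoffs 12, 7, 9 → best response T.
Player 2 against T: payoffs 4, 2, 5 → best response C3.
Player 2 against M: payoffs 12, 7, 3 → best response C1.
Player 2 against B: payoffs 6, 4, 7 → best response C3.
Mutual best responses: (T, C3); (M, C1).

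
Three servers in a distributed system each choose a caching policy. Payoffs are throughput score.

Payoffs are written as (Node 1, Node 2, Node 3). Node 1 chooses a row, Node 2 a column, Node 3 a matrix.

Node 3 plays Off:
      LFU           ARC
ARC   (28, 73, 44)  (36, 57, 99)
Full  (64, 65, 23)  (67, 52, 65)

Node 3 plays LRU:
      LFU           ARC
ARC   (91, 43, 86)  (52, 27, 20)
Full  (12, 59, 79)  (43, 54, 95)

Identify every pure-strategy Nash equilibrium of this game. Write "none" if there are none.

For each strategy profile, look for a profitable unilateral deviation.
(ARC, LFU, Off): Node 1 can switch to Full (28 → 64). Not NE.
(ARC, LFU, LRU): Node 1 gets 91, best alternative 12; Node 2 gets 43, best alternative 27; Node 3 gets 86, best alternative 44. No profitable deviation — NE.
(ARC, ARC, Off): Node 1 can switch to Full (36 → 67). Not NE.
(ARC, ARC, LRU): Node 2 can switch to LFU (27 → 43). Not NE.
(Full, LFU, Off): Node 3 can switch to LRU (23 → 79). Not NE.
(Full, LFU, LRU): Node 1 can switch to ARC (12 → 91). Not NE.
(Full, ARC, Off): Node 2 can switch to LFU (52 → 65). Not NE.
(Full, ARC, LRU): Node 1 can switch to ARC (43 → 52). Not NE.

The unique pure-strategy Nash equilibrium is (ARC, LFU, LRU).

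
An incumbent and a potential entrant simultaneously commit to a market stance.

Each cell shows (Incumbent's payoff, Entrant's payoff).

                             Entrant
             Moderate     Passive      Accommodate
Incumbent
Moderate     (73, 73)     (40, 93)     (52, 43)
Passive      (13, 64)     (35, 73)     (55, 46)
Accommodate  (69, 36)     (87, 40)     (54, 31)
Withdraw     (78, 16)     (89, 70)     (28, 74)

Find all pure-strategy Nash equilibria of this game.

This game has no pure Nash equilibrium.

Incumbent against Moderate: payoffs 73, 13, 69, 78 → best response Withdraw.
Incumbent against Passive: payoffs 40, 35, 87, 89 → best response Withdraw.
Incumbent against Accommodate: payoffs 52, 55, 54, 28 → best response Passive.
Entrant against Moderate: payoffs 73, 93, 43 → best response Passive.
Entrant against Passive: payoffs 64, 73, 46 → best response Passive.
Entrant against Accommodate: payoffs 36, 40, 31 → best response Passive.
Entrant against Withdraw: payoffs 16, 70, 74 → best response Accommodate.
No profile is a mutual best response for all players.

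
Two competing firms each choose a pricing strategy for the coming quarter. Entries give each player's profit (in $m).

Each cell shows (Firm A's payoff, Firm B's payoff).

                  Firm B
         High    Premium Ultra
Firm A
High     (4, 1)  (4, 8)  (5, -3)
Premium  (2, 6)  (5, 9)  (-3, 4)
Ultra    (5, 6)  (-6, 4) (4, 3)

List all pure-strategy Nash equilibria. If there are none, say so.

The pure Nash equilibria are (Premium, Premium) and (Ultra, High).

Firm A against High: payoffs 4, 2, 5 → best response Ultra.
Firm A against Premium: payoffs 4, 5, -6 → best response Premium.
Firm A against Ultra: payoffs 5, -3, 4 → best response High.
Firm B against High: payoffs 1, 8, -3 → best response Premium.
Firm B against Premium: payoffs 6, 9, 4 → best response Premium.
Firm B against Ultra: payoffs 6, 4, 3 → best response High.
Mutual best responses: (Premium, Premium); (Ultra, High).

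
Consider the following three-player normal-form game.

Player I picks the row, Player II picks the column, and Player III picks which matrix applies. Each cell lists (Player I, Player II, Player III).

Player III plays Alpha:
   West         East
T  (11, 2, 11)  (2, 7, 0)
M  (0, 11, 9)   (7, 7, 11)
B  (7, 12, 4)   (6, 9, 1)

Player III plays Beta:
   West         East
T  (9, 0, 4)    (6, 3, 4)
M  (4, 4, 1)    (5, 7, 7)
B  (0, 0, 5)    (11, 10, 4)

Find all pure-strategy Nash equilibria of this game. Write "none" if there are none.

(B, East, Beta)

(T, West, Alpha): Player II can switch to East (2 → 7). Not NE.
(T, West, Beta): Player II can switch to East (0 → 3). Not NE.
(T, East, Alpha): Player I can switch to M (2 → 7). Not NE.
(T, East, Beta): Player I can switch to B (6 → 11). Not NE.
(M, West, Alpha): Player I can switch to T (0 → 11). Not NE.
(M, West, Beta): Player I can switch to T (4 → 9). Not NE.
(M, East, Alpha): Player II can switch to West (7 → 11). Not NE.
(M, East, Beta): Player I can switch to T (5 → 6). Not NE.
(B, East, Beta): Player I gets 11, best alternative 6; Player II gets 10, best alternative 0; Player III gets 4, best alternative 1. No profitable deviation — NE.
(The remaining 3 profiles each have a profitable deviation by the same check.)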